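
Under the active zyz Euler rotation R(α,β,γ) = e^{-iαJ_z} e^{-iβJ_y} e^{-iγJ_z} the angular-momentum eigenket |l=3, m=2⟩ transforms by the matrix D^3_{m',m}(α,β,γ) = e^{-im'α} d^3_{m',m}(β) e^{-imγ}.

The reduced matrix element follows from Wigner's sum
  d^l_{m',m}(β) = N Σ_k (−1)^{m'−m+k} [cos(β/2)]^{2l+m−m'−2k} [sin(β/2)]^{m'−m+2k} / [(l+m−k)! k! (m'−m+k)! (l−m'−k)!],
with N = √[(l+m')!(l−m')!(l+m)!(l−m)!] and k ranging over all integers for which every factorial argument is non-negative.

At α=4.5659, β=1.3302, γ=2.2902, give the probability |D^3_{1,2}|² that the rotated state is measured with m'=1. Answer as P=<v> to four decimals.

P=0.0184

First d^3_{1,2}(β=1.3302), then the phase factors e^{-i(1)α} and e^{-i(2)γ}:
Half-angle: c=0.786855, s=0.617138. N=√(24·2·120·1)=75.894664
Admissible k: 1..2 (factorial args all ≥0)
  k=1: (−1)^0·75.8947/(24)·0.7869^5·0.6171^1 = +0.588648
  k=2: (−1)^1·75.8947/(12)·0.7869^3·0.6171^3 = -0.724204
d^3_{1,2}(1.3302) = +0.588648 -0.724204 = -0.135555
|D^3_{1,2}|² = |d^3_{1,2}(β)|² = (-0.135555)² = 0.018375 (the z-rotation phases have unit modulus)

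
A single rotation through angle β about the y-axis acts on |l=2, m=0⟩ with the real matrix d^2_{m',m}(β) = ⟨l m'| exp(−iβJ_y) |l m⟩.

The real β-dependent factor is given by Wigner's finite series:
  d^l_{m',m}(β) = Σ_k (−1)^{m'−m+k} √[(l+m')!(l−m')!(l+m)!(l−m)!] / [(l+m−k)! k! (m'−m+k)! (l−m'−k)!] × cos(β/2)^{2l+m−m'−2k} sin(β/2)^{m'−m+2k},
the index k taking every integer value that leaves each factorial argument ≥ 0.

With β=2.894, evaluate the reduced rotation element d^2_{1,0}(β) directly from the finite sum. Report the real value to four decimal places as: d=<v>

d=0.2910

d^2_{1,0}(β=2.894) via Wigner's sum:
With c≡cos(β/2)=0.123480 and s≡sin(β/2)=0.992347, N=[6·1·2·2]^{1/2}=4.898979
k∈{0,1} keeps every argument non-negative
  k=0: (−1)^1·4.8990/(2)·0.1235^3·0.9923^1 = -0.004576
  k=1: (−1)^2·4.8990/(2)·0.1235^1·0.9923^3 = +0.295573
d^2_{1,0}(2.894) = -0.004576 +0.295573 = +0.290996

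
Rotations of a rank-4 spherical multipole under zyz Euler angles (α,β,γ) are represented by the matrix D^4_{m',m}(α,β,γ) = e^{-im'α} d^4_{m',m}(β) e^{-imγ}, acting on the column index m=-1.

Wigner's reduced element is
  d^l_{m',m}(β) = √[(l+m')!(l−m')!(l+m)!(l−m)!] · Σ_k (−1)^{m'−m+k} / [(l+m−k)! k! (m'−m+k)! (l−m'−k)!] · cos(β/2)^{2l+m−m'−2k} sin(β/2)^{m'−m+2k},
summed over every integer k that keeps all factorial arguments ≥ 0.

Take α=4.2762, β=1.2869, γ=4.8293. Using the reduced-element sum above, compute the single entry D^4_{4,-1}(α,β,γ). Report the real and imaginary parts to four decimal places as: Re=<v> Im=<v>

Re=-0.2854 Im=-0.0854

First d^4_{4,-1}(β=1.2869), then the phase factors e^{-i(4)α} and e^{-i(-1)γ}:
c=cos(1.2869/2)=0.800031, s=sin(1.2869/2)=0.599959; N=√[40320·1·6·120]=5387.986637
The bounds max(0,m−m')=0 and min(l+m,l−m')=0 give 1 term
  k=0: (−1)^5·5387.9866/(720)·0.8000^3·0.6000^5 = -0.297867
d^4_{4,-1}(1.2869) = -0.297867
Attach z-rotation phases: D = e^{-i(4)(4.2762)}·(-0.297867)·e^{-i(-1)(4.8293)} = -0.285355-0.085424i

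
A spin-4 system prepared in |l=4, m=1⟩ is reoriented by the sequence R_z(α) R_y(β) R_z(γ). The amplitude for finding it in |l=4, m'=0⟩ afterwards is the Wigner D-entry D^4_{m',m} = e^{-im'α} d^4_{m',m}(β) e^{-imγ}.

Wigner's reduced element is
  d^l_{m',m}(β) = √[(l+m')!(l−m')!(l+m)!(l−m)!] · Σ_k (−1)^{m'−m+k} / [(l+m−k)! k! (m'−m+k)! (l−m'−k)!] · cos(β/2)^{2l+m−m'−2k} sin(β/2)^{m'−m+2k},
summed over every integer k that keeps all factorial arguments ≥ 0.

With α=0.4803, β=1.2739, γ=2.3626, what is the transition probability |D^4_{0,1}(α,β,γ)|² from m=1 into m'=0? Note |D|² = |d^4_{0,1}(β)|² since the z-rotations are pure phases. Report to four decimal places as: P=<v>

P=0.1410

D^4_{0,1}(0.4803,1.2739,2.3626) = e^{-i·0·0.4803}·d^4_{0,1}(1.2739)·e^{-i·1·2.3626}. Compute d first:
c=cos(1.2739/2)=0.803913, s=sin(1.2739/2)=0.594746; N=√[24·24·120·6]=643.987578
k∈{1,2,3,4} keeps every argument non-negative
  k=1: (−1)^0·643.9876/(144)·0.8039^7·0.5947^1 = +0.577181
  k=2: (−1)^1·643.9876/(24)·0.8039^5·0.5947^3 = -1.895431
  k=3: (−1)^2·643.9876/(24)·0.8039^3·0.5947^5 = +1.037416
  k=4: (−1)^3·643.9876/(144)·0.8039^1·0.5947^7 = -0.094634
d^4_{0,1}(1.2739) = +0.577181 -1.895431 +1.037416 -0.094634 = -0.375468
|D^4_{0,1}|² = |d^4_{0,1}(β)|² = (-0.375468)² = 0.140976 (the z-rotation phases have unit modulus)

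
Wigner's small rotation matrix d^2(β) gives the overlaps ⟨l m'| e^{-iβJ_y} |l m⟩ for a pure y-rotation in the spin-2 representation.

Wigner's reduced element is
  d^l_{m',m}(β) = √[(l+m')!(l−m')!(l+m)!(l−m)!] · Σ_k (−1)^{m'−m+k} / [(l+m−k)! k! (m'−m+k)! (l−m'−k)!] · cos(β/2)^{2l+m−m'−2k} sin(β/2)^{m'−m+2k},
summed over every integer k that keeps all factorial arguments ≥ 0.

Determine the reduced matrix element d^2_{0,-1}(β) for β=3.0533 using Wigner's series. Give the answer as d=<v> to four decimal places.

d=0.1076

d^2_{0,-1}(β=3.0533) via Wigner's sum:
With c≡cos(β/2)=0.044132 and s≡sin(β/2)=0.999026, N=[2·2·1·6]^{1/2}=4.898979
k∈{0,1} keeps every argument non-negative
  k=0: (−1)^1·4.8990/(2)·0.0441^3·0.9990^1 = -0.000210
  k=1: (−1)^2·4.8990/(2)·0.0441^1·0.9990^3 = +0.107785
d^2_{0,-1}(3.0533) = -0.000210 +0.107785 = +0.107575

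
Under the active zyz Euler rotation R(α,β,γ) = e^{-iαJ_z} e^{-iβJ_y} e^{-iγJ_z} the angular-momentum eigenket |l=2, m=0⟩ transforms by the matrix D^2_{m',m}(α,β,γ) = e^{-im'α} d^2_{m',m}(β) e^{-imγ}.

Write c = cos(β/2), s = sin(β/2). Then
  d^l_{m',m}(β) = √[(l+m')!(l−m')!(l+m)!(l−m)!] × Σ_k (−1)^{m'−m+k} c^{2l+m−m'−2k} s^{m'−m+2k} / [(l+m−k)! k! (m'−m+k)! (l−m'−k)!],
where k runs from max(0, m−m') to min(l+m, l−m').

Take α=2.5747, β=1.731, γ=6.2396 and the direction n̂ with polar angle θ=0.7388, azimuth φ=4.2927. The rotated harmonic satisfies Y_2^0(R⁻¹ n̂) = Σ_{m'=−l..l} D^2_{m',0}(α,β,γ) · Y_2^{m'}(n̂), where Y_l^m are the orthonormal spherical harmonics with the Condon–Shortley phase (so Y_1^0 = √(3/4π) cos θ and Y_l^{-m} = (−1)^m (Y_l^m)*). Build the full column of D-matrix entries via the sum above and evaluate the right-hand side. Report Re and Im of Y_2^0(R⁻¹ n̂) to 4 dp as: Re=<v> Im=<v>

Re=-0.2715 Im=0.0000

Need the full column D^2_{m',0} for m'=−2..2 at α=2.5747, β=1.731, γ=6.2396.
cos(β/2)=0.648259, sin(β/2)=0.761419
d^2_{-2,0}: single k=2 term ⇒ +0.596790;  D = +0.252581-0.540704i
d^2_{-1,0}: k∈[1..2] ⇒ +0.508097 -0.700965 = -0.192869;  D = +0.162699-0.103573i
d^2_{0,0}: k∈[0..2] ⇒ +0.176602 -0.974554 +0.336121 = -0.461830;  D = -0.461830+0.000000i
d^2_{1,0}: k∈[0..1] ⇒ -0.508097 +0.700965 = +0.192869;  D = -0.162699-0.103573i
d^2_{2,0}: single k=0 term ⇒ +0.596790;  D = +0.252581+0.540704i
Y_2^{m'}(θ=0.7388,φ=4.2927) and Σ D·Y over m':
  (+0.2526-0.5407i)·(-0.1170-0.1304i)  (+0.1627-0.1036i)·(-0.1567+0.3512i)  (-0.4618+0.0000i)·(+0.2017+0.0000i)  (-0.1627-0.1036i)·(+0.1567+0.3512i)  (+0.2526+0.5407i)·(-0.1170+0.1304i)
Y_2^0(R⁻¹ n̂) = -0.271478-0.000000i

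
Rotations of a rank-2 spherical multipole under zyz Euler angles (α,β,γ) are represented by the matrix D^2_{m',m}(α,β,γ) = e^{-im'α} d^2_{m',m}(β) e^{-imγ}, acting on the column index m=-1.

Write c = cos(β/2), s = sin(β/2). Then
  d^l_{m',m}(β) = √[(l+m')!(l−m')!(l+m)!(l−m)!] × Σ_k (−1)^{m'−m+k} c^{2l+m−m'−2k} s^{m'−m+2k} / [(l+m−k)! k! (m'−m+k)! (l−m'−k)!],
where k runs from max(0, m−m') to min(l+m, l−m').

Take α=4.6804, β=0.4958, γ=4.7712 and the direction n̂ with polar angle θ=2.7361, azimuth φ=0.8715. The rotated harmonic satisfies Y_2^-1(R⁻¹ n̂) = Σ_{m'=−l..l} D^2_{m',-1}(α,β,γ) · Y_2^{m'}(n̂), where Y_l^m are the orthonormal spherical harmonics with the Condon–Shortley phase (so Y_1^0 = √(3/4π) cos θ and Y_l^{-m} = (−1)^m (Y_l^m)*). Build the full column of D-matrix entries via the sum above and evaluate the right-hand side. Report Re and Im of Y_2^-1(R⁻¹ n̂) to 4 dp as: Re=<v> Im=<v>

Re=0.1728 Im=0.1319

Need the full column D^2_{m',-1} for m'=−2..2 at α=4.6804, β=0.4958, γ=4.7712.
cos(β/2)=0.969430, sin(β/2)=0.245369
d^2_{-2,-1}: single k=1 term ⇒ +0.447093;  D = +0.002310+0.447087i
d^2_{-1,-1}: k∈[0..1] ⇒ +0.883213 -0.169743 = +0.713470;  D = -0.713213-0.019134i
d^2_{0,-1}: k∈[0..1] ⇒ -0.547575 +0.035079 = -0.512496;  D = -0.030123+0.511610i
d^2_{1,-1}: k∈[0..1] ⇒ +0.169743 -0.003625 = +0.166118;  D = +0.165434+0.015063i
d^2_{2,-1}: single k=0 term ⇒ -0.028642;  D = +0.003508-0.028426i
Y_2^{m'}(θ=2.7361,φ=0.8715) and Σ D·Y over m':
  (+0.0023+0.4471i)·(-0.0103-0.0592i)  (-0.7132-0.0191i)·(-0.1803+0.2143i)  (-0.0301+0.5116i)·(+0.4836+0.0000i)  (+0.1654+0.0151i)·(+0.1803+0.2143i)  (+0.0035-0.0284i)·(-0.0103+0.0592i)
Y_2^-1(R⁻¹ n̂) = +0.172785+0.131918i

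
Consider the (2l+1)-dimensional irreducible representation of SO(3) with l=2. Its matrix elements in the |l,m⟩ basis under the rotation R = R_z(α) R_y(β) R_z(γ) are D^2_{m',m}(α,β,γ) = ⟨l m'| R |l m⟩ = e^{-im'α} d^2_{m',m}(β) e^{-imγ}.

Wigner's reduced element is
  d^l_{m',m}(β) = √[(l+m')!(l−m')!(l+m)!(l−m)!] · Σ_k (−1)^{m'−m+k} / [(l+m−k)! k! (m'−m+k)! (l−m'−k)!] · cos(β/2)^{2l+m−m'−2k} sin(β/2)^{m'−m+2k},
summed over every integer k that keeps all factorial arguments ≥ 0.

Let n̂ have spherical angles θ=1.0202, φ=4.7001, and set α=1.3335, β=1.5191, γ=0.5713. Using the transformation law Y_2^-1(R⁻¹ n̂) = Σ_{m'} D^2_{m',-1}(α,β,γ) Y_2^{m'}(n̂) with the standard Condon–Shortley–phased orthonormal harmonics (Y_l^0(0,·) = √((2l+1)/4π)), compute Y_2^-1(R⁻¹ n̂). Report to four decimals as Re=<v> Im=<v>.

Need the full column D^2_{m',-1} for m'=−2..2 at α=1.3335, β=1.5191, γ=0.5713.
cos(β/2)=0.725146, sin(β/2)=0.688595
d^2_{-2,-1}: single k=1 term ⇒ +0.525134;  D = -0.522680-0.050705i
d^2_{-1,-1}: k∈[0..1] ⇒ +0.276504 -0.747997 = -0.471493;  D = +0.154569-0.445437i
d^2_{0,-1}: k∈[0..1] ⇒ -0.643155 +0.579953 = -0.063202;  D = -0.053165-0.034175i
d^2_{1,-1}: k∈[0..1] ⇒ +0.747997 -0.224831 = +0.523167;  D = +0.378416-0.361254i
d^2_{2,-1}: single k=0 term ⇒ -0.473530;  D = +0.237300+0.409780i
Y_2^{m'}(θ=1.0202,φ=4.7001) and Σ D·Y over m':
  (-0.5227-0.0507i)·(-0.2805-0.0069i)  (+0.1546-0.4454i)·(-0.0042+0.3444i)  (-0.0532-0.0342i)·(-0.0564+0.0000i)  (+0.3784-0.3613i)·(+0.0042+0.3444i)  (+0.2373+0.4098i)·(-0.2805+0.0069i)
Y_2^-1(R⁻¹ n̂) = +0.358658+0.090397i

Re=0.3587 Im=0.0904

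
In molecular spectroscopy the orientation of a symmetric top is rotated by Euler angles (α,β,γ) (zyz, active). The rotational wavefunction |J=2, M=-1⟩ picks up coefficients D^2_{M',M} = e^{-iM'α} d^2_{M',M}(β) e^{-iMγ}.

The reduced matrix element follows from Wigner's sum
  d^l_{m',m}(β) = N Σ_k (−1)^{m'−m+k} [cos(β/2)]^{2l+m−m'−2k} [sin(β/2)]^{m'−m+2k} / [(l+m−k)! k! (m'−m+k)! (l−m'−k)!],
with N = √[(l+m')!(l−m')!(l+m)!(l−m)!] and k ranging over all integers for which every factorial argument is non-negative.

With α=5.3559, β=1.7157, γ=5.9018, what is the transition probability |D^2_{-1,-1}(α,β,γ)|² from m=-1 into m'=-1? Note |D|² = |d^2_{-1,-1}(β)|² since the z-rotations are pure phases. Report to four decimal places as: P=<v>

First d^2_{-1,-1}(β=1.7157), then the phase factors e^{-i(-1)α} and e^{-i(-1)γ}:
c=cos(1.7157/2)=0.654065, s=sin(1.7157/2)=0.756438; N=√[1·6·1·6]=6.000000
k: max(0,(-1)−(-1))=0 … min(2+(-1),2−(-1))=1
  k=0: (−1)^0·6.0000/(6)·0.6541^4·0.7564^0 = +0.183014
  k=1: (−1)^1·6.0000/(2)·0.6541^2·0.7564^2 = -0.734362
d^2_{-1,-1}(1.7157) = +0.183014 -0.734362 = -0.551348
|D^2_{-1,-1}|² = |d^2_{-1,-1}(β)|² = (-0.551348)² = 0.303985 (the z-rotation phases have unit modulus)

P=0.3040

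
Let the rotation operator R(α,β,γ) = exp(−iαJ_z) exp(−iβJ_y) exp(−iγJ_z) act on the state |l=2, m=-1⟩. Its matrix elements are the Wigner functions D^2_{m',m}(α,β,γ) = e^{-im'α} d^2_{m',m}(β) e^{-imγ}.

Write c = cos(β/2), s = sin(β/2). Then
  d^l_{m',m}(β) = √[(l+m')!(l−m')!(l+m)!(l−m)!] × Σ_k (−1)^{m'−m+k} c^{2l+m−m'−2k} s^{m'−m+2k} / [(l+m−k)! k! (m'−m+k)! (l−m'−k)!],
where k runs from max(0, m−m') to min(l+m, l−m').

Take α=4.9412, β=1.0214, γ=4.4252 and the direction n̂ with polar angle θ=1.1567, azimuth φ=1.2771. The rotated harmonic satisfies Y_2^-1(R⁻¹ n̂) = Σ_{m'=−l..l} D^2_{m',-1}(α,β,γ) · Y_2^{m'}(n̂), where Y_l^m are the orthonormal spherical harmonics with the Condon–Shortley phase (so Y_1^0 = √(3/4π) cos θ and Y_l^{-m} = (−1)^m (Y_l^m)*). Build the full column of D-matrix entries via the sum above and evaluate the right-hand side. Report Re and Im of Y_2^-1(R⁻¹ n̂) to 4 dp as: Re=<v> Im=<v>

Re=0.0806 Im=-0.3084

Need the full column D^2_{m',-1} for m'=−2..2 at α=4.9412, β=1.0214, γ=4.4252.
cos(β/2)=0.872403, sin(β/2)=0.488788
d^2_{-2,-1}: single k=1 term ⇒ +0.649085;  D = -0.110091+0.639680i
d^2_{-1,-1}: k∈[0..1] ⇒ +0.579252 -0.545502 = +0.033750;  D = -0.033693+0.001969i
d^2_{0,-1}: k∈[0..1] ⇒ -0.794963 +0.249548 = -0.545415;  D = +0.154493+0.523077i
d^2_{1,-1}: k∈[0..1] ⇒ +0.545502 -0.057080 = +0.488422;  D = +0.424829-0.240990i
d^2_{2,-1}: single k=0 term ⇒ -0.203755;  D = -0.138112-0.149804i
Y_2^{m'}(θ=1.1567,φ=1.2771) and Σ D·Y over m':
  (-0.1101+0.6397i)·(-0.2695-0.1794i)  (-0.0337+0.0020i)·(+0.0824-0.2724i)  (+0.1545+0.5231i)·(-0.1622+0.0000i)  (+0.4248-0.2410i)·(-0.0824-0.2724i)  (-0.1381-0.1498i)·(-0.2695+0.1794i)
Y_2^-1(R⁻¹ n̂) = +0.080588-0.308411i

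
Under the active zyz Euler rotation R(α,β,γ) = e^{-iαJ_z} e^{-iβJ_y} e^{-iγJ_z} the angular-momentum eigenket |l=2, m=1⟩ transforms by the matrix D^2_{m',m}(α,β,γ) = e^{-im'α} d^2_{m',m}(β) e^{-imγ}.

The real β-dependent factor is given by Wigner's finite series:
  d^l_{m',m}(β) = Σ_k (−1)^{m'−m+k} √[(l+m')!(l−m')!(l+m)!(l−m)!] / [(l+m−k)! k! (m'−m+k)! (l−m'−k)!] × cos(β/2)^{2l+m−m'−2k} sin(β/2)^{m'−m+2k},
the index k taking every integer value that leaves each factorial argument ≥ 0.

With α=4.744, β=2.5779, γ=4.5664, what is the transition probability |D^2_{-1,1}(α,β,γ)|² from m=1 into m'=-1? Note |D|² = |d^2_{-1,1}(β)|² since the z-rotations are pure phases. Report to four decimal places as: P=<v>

P=0.4060

Split into d^2_{-1,1}(β=2.5779) × two z-phases.
With c≡cos(β/2)=0.278130 and s≡sin(β/2)=0.960544, N=[1·6·6·1]^{1/2}=6.000000
k∈{2,3} keeps every argument non-negative
  k=2: (−1)^0·6.0000/(2)·0.2781^2·0.9605^2 = +0.214116
  k=3: (−1)^1·6.0000/(6)·0.2781^0·0.9605^4 = -0.851272
d^2_{-1,1}(2.5779) = +0.214116 -0.851272 = -0.637155
|D^2_{-1,1}|² = |d^2_{-1,1}(β)|² = (-0.637155)² = 0.405967 (the z-rotation phases have unit modulus)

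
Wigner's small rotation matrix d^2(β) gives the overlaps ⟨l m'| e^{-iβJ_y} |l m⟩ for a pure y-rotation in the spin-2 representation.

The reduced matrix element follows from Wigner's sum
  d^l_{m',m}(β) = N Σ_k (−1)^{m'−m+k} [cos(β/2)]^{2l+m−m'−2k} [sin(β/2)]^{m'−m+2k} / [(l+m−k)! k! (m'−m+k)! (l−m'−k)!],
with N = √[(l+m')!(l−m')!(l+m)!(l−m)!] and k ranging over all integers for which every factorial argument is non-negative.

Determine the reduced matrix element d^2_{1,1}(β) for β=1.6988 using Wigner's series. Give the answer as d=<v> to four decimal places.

d^2_{1,1}(β=1.6988) via Wigner's sum:
Half-angle: c=0.660434, s=0.750884. N=√(6·1·6·1)=6.000000
Admissible k: 0..1 (factorial args all ≥0)
  k=0: (−1)^0·6.0000/(6)·0.6604^4·0.7509^0 = +0.190247
  k=1: (−1)^1·6.0000/(2)·0.6604^2·0.7509^2 = -0.737778
d^2_{1,1}(1.6988) = +0.190247 -0.737778 = -0.547532

d=-0.5475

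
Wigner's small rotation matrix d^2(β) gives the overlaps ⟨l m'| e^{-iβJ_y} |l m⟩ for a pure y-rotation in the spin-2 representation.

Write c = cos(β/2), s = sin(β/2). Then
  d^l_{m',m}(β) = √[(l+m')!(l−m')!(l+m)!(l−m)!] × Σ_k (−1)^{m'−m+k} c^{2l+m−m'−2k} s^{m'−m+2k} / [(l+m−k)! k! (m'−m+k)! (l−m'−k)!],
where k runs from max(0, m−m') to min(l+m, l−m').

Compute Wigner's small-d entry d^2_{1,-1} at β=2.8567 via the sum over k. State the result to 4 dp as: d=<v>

d=-0.9009

d^2_{1,-1}(β=2.8567) via Wigner's sum:
With c≡cos(β/2)=0.141965 and s≡sin(β/2)=0.989872, N=[6·1·1·6]^{1/2}=6.000000
k: max(0,(-1)−(1))=0 … min(2+(-1),2−(1))=1
  k=0: (−1)^2·6.0000/(2)·0.1420^2·0.9899^2 = +0.059244
  k=1: (−1)^3·6.0000/(6)·0.1420^0·0.9899^4 = -0.960098
d^2_{1,-1}(2.8567) = +0.059244 -0.960098 = -0.900854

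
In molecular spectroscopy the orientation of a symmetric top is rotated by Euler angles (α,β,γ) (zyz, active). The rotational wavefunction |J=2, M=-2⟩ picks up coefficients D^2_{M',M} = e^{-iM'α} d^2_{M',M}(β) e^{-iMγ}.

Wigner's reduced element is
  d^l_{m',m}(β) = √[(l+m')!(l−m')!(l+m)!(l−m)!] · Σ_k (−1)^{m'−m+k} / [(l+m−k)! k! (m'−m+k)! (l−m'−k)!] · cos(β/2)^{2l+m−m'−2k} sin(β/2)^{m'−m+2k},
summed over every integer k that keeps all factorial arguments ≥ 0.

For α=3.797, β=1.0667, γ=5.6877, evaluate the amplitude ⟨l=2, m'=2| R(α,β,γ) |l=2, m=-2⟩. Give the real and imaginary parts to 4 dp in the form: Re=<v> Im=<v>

D^2_{2,-2}(3.797,1.0667,5.6877) = e^{-i·2·3.797}·d^2_{2,-2}(1.0667)·e^{-i·-2·5.6877}. Compute d first:
With c≡cos(β/2)=0.861109 and s≡sin(β/2)=0.508421, N=[24·1·1·24]^{1/2}=24.000000
The bounds max(0,m−m')=0 and min(l+m,l−m')=0 give 1 term
  k=0: (−1)^4·24.0000/(24)·0.8611^0·0.5084^4 = +0.066818
d^2_{2,-2}(1.0667) = +0.066818
D = (+0.257063-0.966395i)·(+0.066818)·(+0.370759-0.928729i) = -0.053602-0.039893i

Re=-0.0536 Im=-0.0399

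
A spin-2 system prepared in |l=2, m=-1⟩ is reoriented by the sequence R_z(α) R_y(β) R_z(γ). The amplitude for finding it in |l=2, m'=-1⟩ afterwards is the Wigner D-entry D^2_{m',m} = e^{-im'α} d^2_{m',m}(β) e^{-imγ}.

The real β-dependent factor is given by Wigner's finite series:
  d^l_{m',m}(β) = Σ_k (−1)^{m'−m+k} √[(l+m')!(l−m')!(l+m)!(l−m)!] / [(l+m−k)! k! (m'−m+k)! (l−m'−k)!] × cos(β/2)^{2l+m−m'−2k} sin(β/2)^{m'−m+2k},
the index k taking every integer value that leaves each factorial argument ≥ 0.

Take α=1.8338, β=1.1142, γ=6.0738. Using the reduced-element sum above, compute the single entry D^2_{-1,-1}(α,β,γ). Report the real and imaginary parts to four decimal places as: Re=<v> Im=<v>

Re=0.0046 Im=-0.0850

Split into d^2_{-1,-1}(β=1.1142) × two z-phases.
Half-angle: c=0.848792, s=0.528727. N=√(1·6·1·6)=6.000000
k: max(0,(-1)−(-1))=0 … min(2+(-1),2−(-1))=1
  k=0: (−1)^0·6.0000/(6)·0.8488^4·0.5287^0 = +0.519045
  k=1: (−1)^1·6.0000/(2)·0.8488^2·0.5287^2 = -0.604208
d^2_{-1,-1}(1.1142) = +0.519045 -0.604208 = -0.085163
Phases: e^{-i·(-1)·1.8338}=-0.259982+0.965613i, e^{-i·(-1)·6.0738}=+0.978159-0.207859i ⇒ D=+0.004564-0.085041i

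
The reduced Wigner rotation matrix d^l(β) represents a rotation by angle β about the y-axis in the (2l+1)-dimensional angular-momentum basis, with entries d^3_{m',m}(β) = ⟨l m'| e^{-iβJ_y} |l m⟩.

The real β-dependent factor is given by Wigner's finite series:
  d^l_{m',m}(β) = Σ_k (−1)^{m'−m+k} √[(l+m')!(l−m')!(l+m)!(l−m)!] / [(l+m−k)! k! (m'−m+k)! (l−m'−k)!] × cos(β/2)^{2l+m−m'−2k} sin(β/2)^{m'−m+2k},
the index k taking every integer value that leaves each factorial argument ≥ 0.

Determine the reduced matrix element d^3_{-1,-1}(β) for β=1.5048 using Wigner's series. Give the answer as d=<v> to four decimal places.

d^3_{-1,-1}(β=1.5048) via Wigner's sum:
c=cos(1.5048/2)=0.730051, s=sin(1.5048/2)=0.683393; N=√[2·24·2·24]=48.000000
k: max(0,(-1)−(-1))=0 … min(3+(-1),3−(-1))=2
  k=0: (−1)^0·48.0000/(48)·0.7301^6·0.6834^0 = +0.151397
  k=1: (−1)^1·48.0000/(6)·0.7301^4·0.6834^2 = -1.061312
  k=2: (−1)^2·48.0000/(8)·0.7301^2·0.6834^4 = +0.697492
d^3_{-1,-1}(1.5048) = +0.151397 -1.061312 +0.697492 = -0.212423

d=-0.2124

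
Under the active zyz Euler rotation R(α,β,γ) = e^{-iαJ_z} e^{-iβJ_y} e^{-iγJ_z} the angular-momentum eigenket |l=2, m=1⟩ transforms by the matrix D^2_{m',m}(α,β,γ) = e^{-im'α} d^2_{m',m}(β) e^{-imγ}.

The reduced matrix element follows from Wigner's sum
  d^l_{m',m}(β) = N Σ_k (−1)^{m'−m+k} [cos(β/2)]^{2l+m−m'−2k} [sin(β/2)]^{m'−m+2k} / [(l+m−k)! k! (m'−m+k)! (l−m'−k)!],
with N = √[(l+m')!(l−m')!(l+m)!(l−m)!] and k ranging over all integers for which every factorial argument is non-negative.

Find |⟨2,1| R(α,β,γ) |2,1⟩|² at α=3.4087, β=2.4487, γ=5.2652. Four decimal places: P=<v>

P=0.0857

Split into d^2_{1,1}(β=2.4487) × two z-phases.
Half-angle: c=0.339557, s=0.940585. N=√(6·1·6·1)=6.000000
k: max(0,(1)−(1))=0 … min(2+(1),2−(1))=1
  k=0: (−1)^0·6.0000/(6)·0.3396^4·0.9406^0 = +0.013294
  k=1: (−1)^1·6.0000/(2)·0.3396^2·0.9406^2 = -0.306016
d^2_{1,1}(2.4487) = +0.013294 -0.306016 = -0.292722
|D^2_{1,1}|² = |d^2_{1,1}(β)|² = (-0.292722)² = 0.085686 (the z-rotation phases have unit modulus)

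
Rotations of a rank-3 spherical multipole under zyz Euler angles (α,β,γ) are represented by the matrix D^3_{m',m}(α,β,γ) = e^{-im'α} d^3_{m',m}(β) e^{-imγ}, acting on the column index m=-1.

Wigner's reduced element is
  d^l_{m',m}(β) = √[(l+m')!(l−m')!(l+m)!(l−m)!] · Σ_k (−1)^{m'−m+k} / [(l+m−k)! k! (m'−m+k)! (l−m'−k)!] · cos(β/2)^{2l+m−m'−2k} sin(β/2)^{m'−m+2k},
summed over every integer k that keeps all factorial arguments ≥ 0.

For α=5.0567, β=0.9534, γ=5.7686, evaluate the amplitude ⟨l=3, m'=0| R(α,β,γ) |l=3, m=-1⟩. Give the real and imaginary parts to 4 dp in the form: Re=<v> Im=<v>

Re=-0.2077 Im=0.1174

D^3_{0,-1}(5.0567,0.9534,5.7686) = e^{-i·0·5.0567}·d^3_{0,-1}(0.9534)·e^{-i·-1·5.7686}. Compute d first:
c=cos(0.9534/2)=0.888514, s=sin(0.9534/2)=0.458850; N=√[6·6·2·24]=41.569219
The bounds max(0,m−m')=0 and min(l+m,l−m')=2 give 3 terms
  k=0: (−1)^1·41.5692/(12)·0.8885^5·0.4588^1 = -0.880202
  k=1: (−1)^2·41.5692/(4)·0.8885^3·0.4588^3 = +0.704232
  k=2: (−1)^3·41.5692/(12)·0.8885^1·0.4588^5 = -0.062605
d^3_{0,-1}(0.9534) = -0.880202 +0.704232 -0.062605 = -0.238575
Attach z-rotation phases: D = e^{-i(0)(5.0567)}·(-0.238575)·e^{-i(-1)(5.7686)} = -0.207678+0.117420i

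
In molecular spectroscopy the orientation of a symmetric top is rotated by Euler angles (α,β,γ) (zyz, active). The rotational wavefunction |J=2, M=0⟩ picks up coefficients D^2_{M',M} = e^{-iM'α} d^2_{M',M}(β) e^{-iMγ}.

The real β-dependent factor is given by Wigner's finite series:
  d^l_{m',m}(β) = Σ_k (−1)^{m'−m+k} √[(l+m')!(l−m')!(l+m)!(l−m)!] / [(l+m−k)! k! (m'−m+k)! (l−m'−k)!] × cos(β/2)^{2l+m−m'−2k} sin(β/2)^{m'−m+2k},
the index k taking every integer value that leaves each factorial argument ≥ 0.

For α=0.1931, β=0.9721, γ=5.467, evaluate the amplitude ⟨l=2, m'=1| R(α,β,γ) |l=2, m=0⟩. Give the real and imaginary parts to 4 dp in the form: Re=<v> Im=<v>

Re=-0.5596 Im=0.1094

D^2_{1,0}(0.1931,0.9721,5.467) = e^{-i·1·0.1931}·d^2_{1,0}(0.9721)·e^{-i·0·5.467}. Compute d first:
c=cos(0.9721/2)=0.884185, s=sin(0.9721/2)=0.467137; N=√[6·1·2·2]=4.898979
The bounds max(0,m−m')=0 and min(l+m,l−m')=1 give 2 terms
  k=0: (−1)^1·4.8990/(2)·0.8842^3·0.4671^1 = -0.790950
  k=1: (−1)^2·4.8990/(2)·0.8842^1·0.4671^3 = +0.220776
d^2_{1,0}(0.9721) = -0.790950 +0.220776 = -0.570175
Phases: e^{-i·(1)·0.1931}=+0.981414-0.191902i, e^{-i·(0)·5.467}=+1.000000+0.000000i ⇒ D=-0.559577+0.109418i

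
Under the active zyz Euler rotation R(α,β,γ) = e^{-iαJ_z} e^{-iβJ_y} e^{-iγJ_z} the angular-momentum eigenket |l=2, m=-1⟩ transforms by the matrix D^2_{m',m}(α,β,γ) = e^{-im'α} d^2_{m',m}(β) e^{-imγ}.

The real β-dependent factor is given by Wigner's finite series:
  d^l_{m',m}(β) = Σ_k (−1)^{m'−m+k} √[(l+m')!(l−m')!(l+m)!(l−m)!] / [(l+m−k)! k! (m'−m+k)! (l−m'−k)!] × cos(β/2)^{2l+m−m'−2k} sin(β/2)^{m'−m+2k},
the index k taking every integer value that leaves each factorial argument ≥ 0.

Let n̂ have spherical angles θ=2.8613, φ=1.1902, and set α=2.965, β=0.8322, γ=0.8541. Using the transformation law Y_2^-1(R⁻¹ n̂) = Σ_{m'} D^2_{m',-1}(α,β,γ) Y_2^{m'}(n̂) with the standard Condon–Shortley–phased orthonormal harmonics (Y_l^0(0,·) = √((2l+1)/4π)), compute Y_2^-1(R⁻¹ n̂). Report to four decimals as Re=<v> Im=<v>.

Re=-0.1264 Im=-0.3644

Need the full column D^2_{m',-1} for m'=−2..2 at α=2.965, β=0.8322, γ=0.8541.
cos(β/2)=0.914672, sin(β/2)=0.404196
d^2_{-2,-1}: single k=1 term ⇒ +0.618613;  D = +0.542612+0.297075i
d^2_{-1,-1}: k∈[0..1] ⇒ +0.699942 -0.410050 = +0.289892;  D = -0.225866-0.181720i
d^2_{0,-1}: k∈[0..1] ⇒ -0.757643 +0.147951 = -0.609692;  D = -0.400505-0.459695i
d^2_{1,-1}: k∈[0..1] ⇒ +0.410050 -0.026691 = +0.383359;  D = -0.197133-0.328790i
d^2_{2,-1}: single k=0 term ⇒ -0.120802;  D = -0.042952-0.112908i
Y_2^{m'}(θ=2.8613,φ=1.1902) and Σ D·Y over m':
  (+0.5426+0.2971i)·(-0.0214-0.0204i)  (-0.2259-0.1817i)·(-0.0763+0.1907i)  (-0.4005-0.4597i)·(+0.5584+0.0000i)  (-0.1971-0.3288i)·(+0.0763+0.1907i)  (-0.0430-0.1129i)·(-0.0214+0.0204i)
Y_2^-1(R⁻¹ n̂) = -0.126430-0.364441i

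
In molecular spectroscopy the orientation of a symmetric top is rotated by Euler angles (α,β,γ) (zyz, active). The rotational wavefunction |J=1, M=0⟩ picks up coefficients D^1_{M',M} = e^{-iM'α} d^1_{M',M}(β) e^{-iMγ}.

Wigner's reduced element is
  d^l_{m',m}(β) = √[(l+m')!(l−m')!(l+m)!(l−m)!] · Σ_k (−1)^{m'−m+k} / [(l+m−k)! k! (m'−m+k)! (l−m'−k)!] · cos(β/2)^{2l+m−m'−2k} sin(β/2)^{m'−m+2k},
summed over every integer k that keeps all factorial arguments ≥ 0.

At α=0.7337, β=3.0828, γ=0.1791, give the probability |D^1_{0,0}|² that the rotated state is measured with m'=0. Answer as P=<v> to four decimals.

P=0.9965

First d^1_{0,0}(β=3.0828), then the phase factors e^{-i(0)α} and e^{-i(0)γ}:
c=cos(3.0828/2)=0.029392, s=sin(3.0828/2)=0.999568; N=√[1·1·1·1]=1.000000
Admissible k: 0..1 (factorial args all ≥0)
  k=0: (−1)^0·1.0000/(1)·0.0294^2·0.9996^0 = +0.000864
  k=1: (−1)^1·1.0000/(1)·0.0294^0·0.9996^2 = -0.999136
d^1_{0,0}(3.0828) = +0.000864 -0.999136 = -0.998272
|D^1_{0,0}|² = |d^1_{0,0}(β)|² = (-0.998272)² = 0.996547 (the z-rotation phases have unit modulus)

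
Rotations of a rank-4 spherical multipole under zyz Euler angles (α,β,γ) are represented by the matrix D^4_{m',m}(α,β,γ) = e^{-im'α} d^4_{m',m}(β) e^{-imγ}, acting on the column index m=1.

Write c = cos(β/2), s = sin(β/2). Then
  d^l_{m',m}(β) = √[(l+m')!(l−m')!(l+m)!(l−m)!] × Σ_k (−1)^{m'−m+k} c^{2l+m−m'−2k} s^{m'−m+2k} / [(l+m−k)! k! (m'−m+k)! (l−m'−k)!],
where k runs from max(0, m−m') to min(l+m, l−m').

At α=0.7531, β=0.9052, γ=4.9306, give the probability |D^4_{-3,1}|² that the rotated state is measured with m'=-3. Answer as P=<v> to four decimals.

P=0.0737

D^4_{-3,1}(0.7531,0.9052,4.9306) = e^{-i·-3·0.7531}·d^4_{-3,1}(0.9052)·e^{-i·1·4.9306}. Compute d first:
c=cos(0.9052/2)=0.899313, s=sin(0.9052/2)=0.437305; N=√[1·5040·120·6]=1904.940944
k∈{4,5} keeps every argument non-negative
  k=4: (−1)^0·1904.9409/(144)·0.8993^4·0.4373^4 = +0.316447
  k=5: (−1)^1·1904.9409/(240)·0.8993^2·0.4373^6 = -0.044895
d^4_{-3,1}(0.9052) = +0.316447 -0.044895 = +0.271552
|D^4_{-3,1}|² = |d^4_{-3,1}(β)|² = (+0.271552)² = 0.073741 (the z-rotation phases have unit modulus)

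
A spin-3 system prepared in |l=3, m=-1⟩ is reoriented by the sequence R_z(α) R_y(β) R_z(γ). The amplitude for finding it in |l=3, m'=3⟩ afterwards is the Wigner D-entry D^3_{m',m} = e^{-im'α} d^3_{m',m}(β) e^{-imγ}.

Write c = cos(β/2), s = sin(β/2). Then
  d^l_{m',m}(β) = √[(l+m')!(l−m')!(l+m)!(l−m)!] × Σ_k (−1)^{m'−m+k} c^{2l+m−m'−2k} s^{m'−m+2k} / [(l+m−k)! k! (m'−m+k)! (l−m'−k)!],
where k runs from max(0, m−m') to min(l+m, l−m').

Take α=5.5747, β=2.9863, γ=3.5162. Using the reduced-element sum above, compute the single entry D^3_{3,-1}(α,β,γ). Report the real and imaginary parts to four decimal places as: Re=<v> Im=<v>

First d^3_{3,-1}(β=2.9863), then the phase factors e^{-i(3)α} and e^{-i(-1)γ}:
With c≡cos(β/2)=0.077568 and s≡sin(β/2)=0.996987, N=[720·1·2·24]^{1/2}=185.903201
k∈{0} keeps every argument non-negative
  k=0: (−1)^4·185.9032/(48)·0.0776^2·0.9970^4 = +0.023024
d^3_{3,-1}(2.9863) = +0.023024
D = (-0.526654+0.850080i)·(+0.023024)·(-0.930651-0.365907i) = +0.018446-0.013778i

Re=0.0184 Im=-0.0138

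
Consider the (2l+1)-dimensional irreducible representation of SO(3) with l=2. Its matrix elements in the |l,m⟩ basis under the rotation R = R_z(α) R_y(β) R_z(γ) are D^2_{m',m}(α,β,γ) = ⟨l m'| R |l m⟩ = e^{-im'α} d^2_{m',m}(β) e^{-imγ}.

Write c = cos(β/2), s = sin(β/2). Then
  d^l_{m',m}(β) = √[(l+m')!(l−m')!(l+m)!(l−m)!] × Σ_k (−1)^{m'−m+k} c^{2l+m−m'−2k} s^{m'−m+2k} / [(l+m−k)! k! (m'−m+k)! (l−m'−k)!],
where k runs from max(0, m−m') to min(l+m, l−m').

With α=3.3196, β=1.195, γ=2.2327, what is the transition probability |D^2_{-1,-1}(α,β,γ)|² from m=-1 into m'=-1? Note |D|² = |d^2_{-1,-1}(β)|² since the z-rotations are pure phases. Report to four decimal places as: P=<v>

P=0.0330

D^2_{-1,-1}(3.3196,1.195,2.2327) = e^{-i·-1·3.3196}·d^2_{-1,-1}(1.195)·e^{-i·-1·2.2327}. Compute d first:
Half-angle: c=0.826745, s=0.562577. N=√(1·6·1·6)=6.000000
Admissible k: 0..1 (factorial args all ≥0)
  k=0: (−1)^0·6.0000/(6)·0.8267^4·0.5626^0 = +0.467181
  k=1: (−1)^1·6.0000/(2)·0.8267^2·0.5626^2 = -0.648976
d^2_{-1,-1}(1.195) = +0.467181 -0.648976 = -0.181794
|D^2_{-1,-1}|² = |d^2_{-1,-1}(β)|² = (-0.181794)² = 0.033049 (the z-rotation phases have unit modulus)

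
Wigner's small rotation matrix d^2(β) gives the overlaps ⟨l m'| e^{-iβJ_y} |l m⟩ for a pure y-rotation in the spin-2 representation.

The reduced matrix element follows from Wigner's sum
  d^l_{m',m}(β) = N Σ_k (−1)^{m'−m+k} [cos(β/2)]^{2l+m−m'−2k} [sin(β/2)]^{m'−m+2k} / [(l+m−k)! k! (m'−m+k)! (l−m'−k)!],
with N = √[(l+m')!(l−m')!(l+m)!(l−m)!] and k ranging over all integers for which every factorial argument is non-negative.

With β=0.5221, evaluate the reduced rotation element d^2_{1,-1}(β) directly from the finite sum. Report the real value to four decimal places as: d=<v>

d^2_{1,-1}(β=0.5221) via Wigner's sum:
With c≡cos(β/2)=0.966120 and s≡sin(β/2)=0.258095, N=[6·1·1·6]^{1/2}=6.000000
Admissible k: 0..1 (factorial args all ≥0)
  k=0: (−1)^2·6.0000/(2)·0.9661^2·0.2581^2 = +0.186527
  k=1: (−1)^3·6.0000/(6)·0.9661^0·0.2581^4 = -0.004437
d^2_{1,-1}(0.5221) = +0.186527 -0.004437 = +0.182090

d=0.1821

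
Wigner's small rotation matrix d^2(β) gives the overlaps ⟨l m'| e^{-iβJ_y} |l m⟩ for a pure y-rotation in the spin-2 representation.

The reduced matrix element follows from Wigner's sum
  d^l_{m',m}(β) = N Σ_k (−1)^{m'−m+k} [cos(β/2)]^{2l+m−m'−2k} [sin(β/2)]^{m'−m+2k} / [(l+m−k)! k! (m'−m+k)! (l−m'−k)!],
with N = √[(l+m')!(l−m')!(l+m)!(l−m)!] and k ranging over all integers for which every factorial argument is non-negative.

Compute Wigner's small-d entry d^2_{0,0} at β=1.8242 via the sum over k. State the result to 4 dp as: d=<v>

d=-0.4057

d^2_{0,0}(β=1.8242) via Wigner's sum:
With c≡cos(β/2)=0.612086 and s≡sin(β/2)=0.790791, N=[2·2·2·2]^{1/2}=4.000000
k: max(0,(0)−(0))=0 … min(2+(0),2−(0))=2
  k=0: (−1)^0·4.0000/(4)·0.6121^4·0.7908^0 = +0.140362
  k=1: (−1)^1·4.0000/(1)·0.6121^2·0.7908^2 = -0.937149
  k=2: (−1)^2·4.0000/(4)·0.6121^0·0.7908^4 = +0.391063
d^2_{0,0}(1.8242) = +0.140362 -0.937149 +0.391063 = -0.405724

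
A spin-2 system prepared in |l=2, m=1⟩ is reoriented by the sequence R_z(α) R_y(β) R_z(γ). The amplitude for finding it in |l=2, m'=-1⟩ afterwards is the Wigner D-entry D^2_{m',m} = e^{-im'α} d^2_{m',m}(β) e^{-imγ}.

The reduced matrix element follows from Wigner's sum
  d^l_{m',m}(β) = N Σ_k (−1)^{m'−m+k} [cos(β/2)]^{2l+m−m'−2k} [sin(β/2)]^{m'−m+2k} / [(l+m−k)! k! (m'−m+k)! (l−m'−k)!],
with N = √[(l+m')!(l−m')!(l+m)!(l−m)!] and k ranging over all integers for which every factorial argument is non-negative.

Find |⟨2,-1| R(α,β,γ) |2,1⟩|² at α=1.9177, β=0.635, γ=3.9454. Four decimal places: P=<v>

First d^2_{-1,1}(β=0.635), then the phase factors e^{-i(-1)α} and e^{-i(1)γ}:
With c≡cos(β/2)=0.950019 and s≡sin(β/2)=0.312192, N=[1·6·6·1]^{1/2}=6.000000
The bounds max(0,m−m')=2 and min(l+m,l−m')=3 give 2 terms
  k=2: (−1)^0·6.0000/(2)·0.9500^2·0.3122^2 = +0.263895
  k=3: (−1)^1·6.0000/(6)·0.9500^0·0.3122^4 = -0.009499
d^2_{-1,1}(0.635) = +0.263895 -0.009499 = +0.254395
|D^2_{-1,1}|² = |d^2_{-1,1}(β)|² = (+0.254395)² = 0.064717 (the z-rotation phases have unit modulus)

P=0.0647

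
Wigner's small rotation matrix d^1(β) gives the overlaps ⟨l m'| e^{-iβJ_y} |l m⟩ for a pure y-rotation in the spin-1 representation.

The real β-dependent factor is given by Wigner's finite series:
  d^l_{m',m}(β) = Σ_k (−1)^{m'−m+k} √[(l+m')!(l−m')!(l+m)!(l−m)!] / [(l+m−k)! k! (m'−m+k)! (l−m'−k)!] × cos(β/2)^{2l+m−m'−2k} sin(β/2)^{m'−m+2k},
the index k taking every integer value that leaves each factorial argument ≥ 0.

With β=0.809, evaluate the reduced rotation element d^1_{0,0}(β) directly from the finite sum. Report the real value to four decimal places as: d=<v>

d^1_{0,0}(β=0.809) via Wigner's sum:
Half-angle: c=0.919299, s=0.393559. N=√(1·1·1·1)=1.000000
k: max(0,(0)−(0))=0 … min(1+(0),1−(0))=1
  k=0: (−1)^0·1.0000/(1)·0.9193^2·0.3936^0 = +0.845111
  k=1: (−1)^1·1.0000/(1)·0.9193^0·0.3936^2 = -0.154889
d^1_{0,0}(0.809) = +0.845111 -0.154889 = +0.690222

d=0.6902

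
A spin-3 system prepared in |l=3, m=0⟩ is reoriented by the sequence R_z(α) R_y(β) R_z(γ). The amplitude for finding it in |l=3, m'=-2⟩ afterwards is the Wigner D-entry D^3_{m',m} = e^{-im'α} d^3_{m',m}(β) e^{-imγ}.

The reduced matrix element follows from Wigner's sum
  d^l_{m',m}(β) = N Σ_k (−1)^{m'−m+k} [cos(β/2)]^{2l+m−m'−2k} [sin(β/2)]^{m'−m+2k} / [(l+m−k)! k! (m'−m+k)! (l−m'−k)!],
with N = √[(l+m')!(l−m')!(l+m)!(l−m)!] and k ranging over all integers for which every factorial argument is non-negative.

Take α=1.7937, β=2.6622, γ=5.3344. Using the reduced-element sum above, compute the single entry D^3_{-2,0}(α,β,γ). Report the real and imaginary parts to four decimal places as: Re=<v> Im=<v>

Re=0.2332 Im=0.1114

D^3_{-2,0}(1.7937,2.6622,5.3344) = e^{-i·-2·1.7937}·d^3_{-2,0}(2.6622)·e^{-i·0·5.3344}. Compute d first:
c=cos(2.6622/2)=0.237408, s=sin(2.6622/2)=0.971410; N=√[1·120·6·6]=65.726707
k: max(0,(0)−(-2))=2 … min(3+(0),3−(-2))=3
  k=2: (−1)^0·65.7267/(12)·0.2374^4·0.9714^2 = +0.016419
  k=3: (−1)^1·65.7267/(12)·0.2374^2·0.9714^4 = -0.274891
d^3_{-2,0}(2.6622) = +0.016419 -0.274891 = -0.258472
D = (-0.902263-0.431186i)·(-0.258472)·(+1.000000+0.000000i) = +0.233210+0.111450i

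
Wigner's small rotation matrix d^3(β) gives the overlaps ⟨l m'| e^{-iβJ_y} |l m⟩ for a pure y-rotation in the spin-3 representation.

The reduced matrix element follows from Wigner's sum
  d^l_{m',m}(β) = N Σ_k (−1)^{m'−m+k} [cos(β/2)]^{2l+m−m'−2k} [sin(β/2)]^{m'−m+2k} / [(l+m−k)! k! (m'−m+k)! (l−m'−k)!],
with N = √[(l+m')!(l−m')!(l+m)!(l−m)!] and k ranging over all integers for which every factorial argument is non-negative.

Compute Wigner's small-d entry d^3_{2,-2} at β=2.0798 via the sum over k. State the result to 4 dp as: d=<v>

d^3_{2,-2}(β=2.0798) via Wigner's sum:
Half-angle: c=0.506306, s=0.862354. N=√(120·1·1·120)=120.000000
k: max(0,(-2)−(2))=0 … min(3+(-2),3−(2))=1
  k=0: (−1)^4·120.0000/(24)·0.5063^2·0.8624^4 = +0.708824
  k=1: (−1)^5·120.0000/(120)·0.5063^0·0.8624^6 = -0.411256
d^3_{2,-2}(2.0798) = +0.708824 -0.411256 = +0.297568

d=0.2976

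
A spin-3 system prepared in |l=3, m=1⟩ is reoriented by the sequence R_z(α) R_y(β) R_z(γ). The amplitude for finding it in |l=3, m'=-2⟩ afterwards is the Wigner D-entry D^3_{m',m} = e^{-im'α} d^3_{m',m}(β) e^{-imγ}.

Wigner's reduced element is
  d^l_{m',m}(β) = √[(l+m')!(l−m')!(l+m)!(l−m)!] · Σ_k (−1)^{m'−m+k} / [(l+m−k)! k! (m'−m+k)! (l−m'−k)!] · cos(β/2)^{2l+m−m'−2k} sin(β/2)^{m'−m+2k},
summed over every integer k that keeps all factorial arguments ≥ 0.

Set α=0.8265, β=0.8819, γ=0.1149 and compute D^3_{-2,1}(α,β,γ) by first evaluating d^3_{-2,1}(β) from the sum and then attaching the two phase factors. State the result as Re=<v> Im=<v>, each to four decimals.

Re=0.0106 Im=0.3230

Split into d^3_{-2,1}(β=0.8819) × two z-phases.
c=cos(0.8819/2)=0.904347, s=sin(0.8819/2)=0.426799; N=√[1·120·24·2]=75.894664
The bounds max(0,m−m')=3 and min(l+m,l−m')=4 give 2 terms
  k=3: (−1)^0·75.8947/(12)·0.9043^3·0.4268^3 = +0.363667
  k=4: (−1)^1·75.8947/(24)·0.9043^1·0.4268^5 = -0.040500
d^3_{-2,1}(0.8819) = +0.363667 -0.040500 = +0.323168
D = (-0.082111+0.996623i)·(+0.323168)·(+0.993406-0.114647i) = +0.010565+0.322995i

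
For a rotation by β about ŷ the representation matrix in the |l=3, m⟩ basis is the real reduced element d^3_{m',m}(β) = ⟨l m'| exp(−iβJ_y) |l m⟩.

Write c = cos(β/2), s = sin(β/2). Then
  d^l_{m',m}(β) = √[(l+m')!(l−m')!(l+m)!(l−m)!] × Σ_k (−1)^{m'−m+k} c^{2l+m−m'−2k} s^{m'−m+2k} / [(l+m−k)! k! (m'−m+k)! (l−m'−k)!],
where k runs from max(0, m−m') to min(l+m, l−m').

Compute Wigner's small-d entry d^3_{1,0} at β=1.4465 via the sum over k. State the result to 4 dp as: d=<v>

d=0.3967

d^3_{1,0}(β=1.4465) via Wigner's sum:
With c≡cos(β/2)=0.749659 and s≡sin(β/2)=0.661825, N=[24·2·6·6]^{1/2}=41.569219
Admissible k: 0..2 (factorial args all ≥0)
  k=0: (−1)^1·41.5692/(12)·0.7497^5·0.6618^1 = -0.542815
  k=1: (−1)^2·41.5692/(4)·0.7497^3·0.6618^3 = +1.269204
  k=2: (−1)^3·41.5692/(12)·0.7497^1·0.6618^5 = -0.329738
d^3_{1,0}(1.4465) = -0.542815 +1.269204 -0.329738 = +0.396651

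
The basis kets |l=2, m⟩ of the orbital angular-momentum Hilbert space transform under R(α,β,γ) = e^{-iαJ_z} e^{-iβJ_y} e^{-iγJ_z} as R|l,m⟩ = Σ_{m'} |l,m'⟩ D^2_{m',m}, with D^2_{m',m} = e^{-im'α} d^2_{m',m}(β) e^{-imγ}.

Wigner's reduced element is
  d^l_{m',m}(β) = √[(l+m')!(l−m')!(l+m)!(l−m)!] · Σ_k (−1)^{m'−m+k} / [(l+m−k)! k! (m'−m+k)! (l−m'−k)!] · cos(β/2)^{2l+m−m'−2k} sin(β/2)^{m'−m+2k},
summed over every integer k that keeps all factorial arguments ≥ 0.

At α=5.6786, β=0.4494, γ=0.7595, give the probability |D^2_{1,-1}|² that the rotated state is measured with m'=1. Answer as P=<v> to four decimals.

D^2_{1,-1}(5.6786,0.4494,0.7595) = e^{-i·1·5.6786}·d^2_{1,-1}(0.4494)·e^{-i·-1·0.7595}. Compute d first:
With c≡cos(β/2)=0.974861 and s≡sin(β/2)=0.222814, N=[6·1·1·6]^{1/2}=6.000000
The bounds max(0,m−m')=0 and min(l+m,l−m')=1 give 2 terms
  k=0: (−1)^2·6.0000/(2)·0.9749^2·0.2228^2 = +0.141544
  k=1: (−1)^3·6.0000/(6)·0.9749^0·0.2228^4 = -0.002465
d^2_{1,-1}(0.4494) = +0.141544 -0.002465 = +0.139079
|D^2_{1,-1}|² = |d^2_{1,-1}(β)|² = (+0.139079)² = 0.019343 (the z-rotation phases have unit modulus)

P=0.0193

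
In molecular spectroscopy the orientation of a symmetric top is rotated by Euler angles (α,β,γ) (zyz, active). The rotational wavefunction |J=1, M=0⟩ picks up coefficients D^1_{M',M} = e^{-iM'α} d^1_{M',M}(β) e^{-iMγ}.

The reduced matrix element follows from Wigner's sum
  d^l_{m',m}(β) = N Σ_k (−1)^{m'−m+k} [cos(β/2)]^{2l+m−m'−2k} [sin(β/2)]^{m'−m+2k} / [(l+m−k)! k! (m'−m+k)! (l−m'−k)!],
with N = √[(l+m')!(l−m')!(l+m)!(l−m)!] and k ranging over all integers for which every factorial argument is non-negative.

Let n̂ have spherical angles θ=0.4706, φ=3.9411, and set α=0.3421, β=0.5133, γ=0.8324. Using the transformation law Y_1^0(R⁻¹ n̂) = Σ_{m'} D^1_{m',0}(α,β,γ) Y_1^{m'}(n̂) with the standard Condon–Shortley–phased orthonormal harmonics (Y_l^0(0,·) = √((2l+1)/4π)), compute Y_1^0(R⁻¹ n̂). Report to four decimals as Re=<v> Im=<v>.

Need the full column D^1_{m',0} for m'=−1..1 at α=0.3421, β=0.5133, γ=0.8324.
cos(β/2)=0.967246, sin(β/2)=0.253842
d^1_{-1,0}: single k=1 term ⇒ +0.347228;  D = +0.327107+0.116483i
d^1_{0,0}: k∈[0..1] ⇒ +0.935564 -0.064436 = +0.871129;  D = +0.871129+0.000000i
d^1_{1,0}: single k=0 term ⇒ -0.347228;  D = -0.327107+0.116483i
Y_1^{m'}(θ=0.4706,φ=3.9411) and Σ D·Y over m':
  (+0.3271+0.1165i)·(-0.1092+0.1123i)  (+0.8711+0.0000i)·(+0.4355+0.0000i)  (-0.3271+0.1165i)·(+0.1092+0.1123i)
Y_1^0(R⁻¹ n̂) = +0.281762+0.000000i

Re=0.2818 Im=0.0000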